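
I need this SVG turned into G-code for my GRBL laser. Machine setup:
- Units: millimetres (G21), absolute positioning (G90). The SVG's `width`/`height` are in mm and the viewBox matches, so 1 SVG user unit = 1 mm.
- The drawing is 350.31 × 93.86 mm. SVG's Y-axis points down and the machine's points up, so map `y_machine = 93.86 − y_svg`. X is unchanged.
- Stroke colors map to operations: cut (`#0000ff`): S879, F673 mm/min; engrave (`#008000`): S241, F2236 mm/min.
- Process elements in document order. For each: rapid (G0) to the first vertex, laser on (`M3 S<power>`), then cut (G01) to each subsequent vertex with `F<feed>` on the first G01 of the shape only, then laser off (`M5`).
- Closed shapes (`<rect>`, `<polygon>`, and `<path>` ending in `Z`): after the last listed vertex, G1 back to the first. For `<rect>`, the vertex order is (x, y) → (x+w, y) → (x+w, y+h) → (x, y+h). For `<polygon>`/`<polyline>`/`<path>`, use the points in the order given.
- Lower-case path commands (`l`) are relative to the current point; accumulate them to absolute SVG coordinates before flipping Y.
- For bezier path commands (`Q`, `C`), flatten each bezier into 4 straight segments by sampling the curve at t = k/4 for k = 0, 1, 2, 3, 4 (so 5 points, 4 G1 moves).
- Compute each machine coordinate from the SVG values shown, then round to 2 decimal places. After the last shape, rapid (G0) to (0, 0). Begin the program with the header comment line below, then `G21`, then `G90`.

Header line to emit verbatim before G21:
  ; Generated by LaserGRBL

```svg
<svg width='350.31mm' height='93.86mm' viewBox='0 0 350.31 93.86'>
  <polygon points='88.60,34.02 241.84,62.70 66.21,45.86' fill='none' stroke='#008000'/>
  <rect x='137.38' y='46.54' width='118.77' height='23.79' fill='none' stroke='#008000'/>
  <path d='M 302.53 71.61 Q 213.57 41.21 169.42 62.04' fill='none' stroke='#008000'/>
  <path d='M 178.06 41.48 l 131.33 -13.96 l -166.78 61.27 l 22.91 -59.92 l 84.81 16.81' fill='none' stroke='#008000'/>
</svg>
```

Since the viewBox matches the mm dimensions, user units are millimetres directly. The only transform is the Y-flip y_m = 93.86 − y_svg.

Shape 1 is a closed polygon drawn with `<polygon>`. Its stroke #008000 means engrave at S241, F2236. After flipping Y the toolpath is (88.60,59.84) → (241.84,31.16) → (66.21,48.00) → (88.60,59.84), returning to the start.

Shape 2 is a rectangle drawn with `<rect>`. Its stroke #008000 means engrave at S241, F2236. After flipping Y the toolpath is (137.38,47.32) → (256.15,47.32) → (256.15,23.53) → (137.38,23.53) → (137.38,47.32), returning to the start.

Shape 3 is a quadratic bezier drawn with `<path>`. Its stroke #008000 means engrave at S241, F2236. After flipping Y the toolpath is (302.53,22.25) → (260.85,34.25) → (224.77,39.84) → (194.30,39.03) → (169.42,31.82).

Shape 4 is a open polyline drawn with `<path>`. Its stroke #008000 means engrave at S241, F2236. After flipping Y the toolpath is (178.06,52.38) → (309.39,66.34) → (142.61,5.07) → (165.52,64.99) → (250.33,48.18).

; Generated by LaserGRBL
G21
G90
G0 X88.60 Y59.84
M3 S241
G01 X241.84 Y31.16 F2236
G01 X66.21 Y48.00
G01 X88.60 Y59.84
M5
G0 X137.38 Y47.32
M3 S241
G01 X256.15 Y47.32 F2236
G01 X256.15 Y23.53
G01 X137.38 Y23.53
G01 X137.38 Y47.32
M5
G0 X302.53 Y22.25
M3 S241
G01 X260.85 Y34.25 F2236
G01 X224.77 Y39.84
G01 X194.30 Y39.03
G01 X169.42 Y31.82
M5
G0 X178.06 Y52.38
M3 S241
G01 X309.39 Y66.34 F2236
G01 X142.61 Y5.07
G01 X165.52 Y64.99
G01 X250.33 Y48.18
M5
G0 X0.00 Y0.00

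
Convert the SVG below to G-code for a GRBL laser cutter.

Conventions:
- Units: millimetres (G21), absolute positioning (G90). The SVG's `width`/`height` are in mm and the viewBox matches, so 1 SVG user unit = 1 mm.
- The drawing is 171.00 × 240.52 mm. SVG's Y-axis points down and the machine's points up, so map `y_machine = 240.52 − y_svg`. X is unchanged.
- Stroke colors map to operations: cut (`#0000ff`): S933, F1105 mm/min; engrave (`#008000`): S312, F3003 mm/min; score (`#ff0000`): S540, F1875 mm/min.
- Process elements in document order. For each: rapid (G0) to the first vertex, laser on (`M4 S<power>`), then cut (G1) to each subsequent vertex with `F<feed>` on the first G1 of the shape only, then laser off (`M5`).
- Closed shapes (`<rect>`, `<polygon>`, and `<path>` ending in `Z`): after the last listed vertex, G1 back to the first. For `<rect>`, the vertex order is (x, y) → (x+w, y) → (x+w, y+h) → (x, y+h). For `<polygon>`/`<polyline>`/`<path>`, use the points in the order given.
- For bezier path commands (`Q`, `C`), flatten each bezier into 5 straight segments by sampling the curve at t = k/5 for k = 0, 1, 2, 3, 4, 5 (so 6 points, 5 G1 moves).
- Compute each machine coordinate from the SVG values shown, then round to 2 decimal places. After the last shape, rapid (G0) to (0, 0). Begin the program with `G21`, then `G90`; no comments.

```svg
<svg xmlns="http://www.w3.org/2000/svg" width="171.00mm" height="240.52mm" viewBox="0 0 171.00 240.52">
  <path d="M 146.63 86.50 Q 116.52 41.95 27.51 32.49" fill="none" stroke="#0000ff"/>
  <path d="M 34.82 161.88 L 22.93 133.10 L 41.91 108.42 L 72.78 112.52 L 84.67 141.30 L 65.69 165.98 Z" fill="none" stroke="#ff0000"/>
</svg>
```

G21
G90
G0 X146.63 Y154.02
M4 S933
G1 X132.23 Y170.44 F1105
G1 X113.12 Y184.05
G1 X89.29 Y194.85
G1 X60.76 Y202.84
G1 X27.51 Y208.03
M5
G0 X34.82 Y78.64
M4 S540
G1 X22.93 Y107.42 F1875
G1 X41.91 Y132.10
G1 X72.78 Y128.00
G1 X84.67 Y99.22
G1 X65.69 Y74.54
G1 X34.82 Y78.64
M5
G0 X0.00 Y0.00

viewBox `0 0 171.00 240.52` with mm width/height → 1 unit = 1 mm. Flip: y_m = 240.52 − y_svg.

**Shape 1** — `<path>` quadratic bezier, stroke `#0000ff` → cut (S933, F1105). Control points (SVG): P0=(146.63,86.50), P1=(116.52,41.95), P2=(27.51,32.49); sampled at t=k/5. Machine vertices: (146.63,154.02) → (132.23,170.44) → (113.12,184.05) → (89.29,194.85) → (60.76,202.84) → (27.51,208.03). Open path.

**Shape 2** — `<path>` regular polygon, stroke `#ff0000` → score (S540, F1875). Machine vertices: (34.82,78.64) → (22.93,107.42) → (41.91,132.10) → (72.78,128.00) → (84.67,99.22) → (65.69,74.54) → (34.82,78.64). Closed: final G1 returns to the first vertex.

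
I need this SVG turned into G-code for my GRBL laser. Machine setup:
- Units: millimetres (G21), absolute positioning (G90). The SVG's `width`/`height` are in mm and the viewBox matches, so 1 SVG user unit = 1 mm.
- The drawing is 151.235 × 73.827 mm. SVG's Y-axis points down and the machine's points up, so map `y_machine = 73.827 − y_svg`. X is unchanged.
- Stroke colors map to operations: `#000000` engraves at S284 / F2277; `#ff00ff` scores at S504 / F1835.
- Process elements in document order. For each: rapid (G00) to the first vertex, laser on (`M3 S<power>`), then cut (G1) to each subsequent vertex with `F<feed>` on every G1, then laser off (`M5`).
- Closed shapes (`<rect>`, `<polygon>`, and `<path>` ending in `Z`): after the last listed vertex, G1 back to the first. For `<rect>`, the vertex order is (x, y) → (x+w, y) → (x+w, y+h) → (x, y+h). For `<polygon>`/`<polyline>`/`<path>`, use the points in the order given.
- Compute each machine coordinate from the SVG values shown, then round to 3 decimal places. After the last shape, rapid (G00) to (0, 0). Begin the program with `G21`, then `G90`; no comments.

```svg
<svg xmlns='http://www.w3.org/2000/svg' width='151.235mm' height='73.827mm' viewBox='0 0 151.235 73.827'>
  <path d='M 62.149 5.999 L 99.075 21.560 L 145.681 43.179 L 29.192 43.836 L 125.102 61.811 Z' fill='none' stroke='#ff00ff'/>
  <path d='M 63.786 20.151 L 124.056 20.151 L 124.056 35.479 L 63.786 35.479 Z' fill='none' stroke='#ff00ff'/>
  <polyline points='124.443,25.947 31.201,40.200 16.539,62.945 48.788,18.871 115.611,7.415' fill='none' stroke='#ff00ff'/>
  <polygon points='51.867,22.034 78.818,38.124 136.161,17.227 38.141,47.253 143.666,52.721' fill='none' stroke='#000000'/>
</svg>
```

Since the viewBox matches the mm dimensions, user units are millimetres directly. The only transform is the Y-flip y_m = 73.827 − y_svg.

Shape 1 is a closed polygon drawn with `<path>`. Its stroke #ff00ff means score at S504, F1835. After flipping Y the toolpath is (62.149,67.828) → (99.075,52.267) → (145.681,30.648) → (29.192,29.991) → (125.102,12.016) → (62.149,67.828), returning to the start.

Shape 2 is a rectangle drawn with `<path>`. Its stroke #ff00ff means score at S504, F1835. After flipping Y the toolpath is (63.786,53.676) → (124.056,53.676) → (124.056,38.348) → (63.786,38.348) → (63.786,53.676), returning to the start.

Shape 3 is a open polyline drawn with `<polyline>`. Its stroke #ff00ff means score at S504, F1835. After flipping Y the toolpath is (124.443,47.880) → (31.201,33.627) → (16.539,10.882) → (48.788,54.956) → (115.611,66.412).

Shape 4 is a closed polygon drawn with `<polygon>`. Its stroke #000000 means engrave at S284, F2277. After flipping Y the toolpath is (51.867,51.793) → (78.818,35.703) → (136.161,56.600) → (38.141,26.574) → (143.666,21.106) → (51.867,51.793), returning to the start.

G21
G90
G00 X62.149 Y67.828
M3 S504
G1 X99.075 Y52.267 F1835
G1 X145.681 Y30.648 F1835
G1 X29.192 Y29.991 F1835
G1 X125.102 Y12.016 F1835
G1 X62.149 Y67.828 F1835
M5
G00 X63.786 Y53.676
M3 S504
G1 X124.056 Y53.676 F1835
G1 X124.056 Y38.348 F1835
G1 X63.786 Y38.348 F1835
G1 X63.786 Y53.676 F1835
M5
G00 X124.443 Y47.880
M3 S504
G1 X31.201 Y33.627 F1835
G1 X16.539 Y10.882 F1835
G1 X48.788 Y54.956 F1835
G1 X115.611 Y66.412 F1835
M5
G00 X51.867 Y51.793
M3 S284
G1 X78.818 Y35.703 F2277
G1 X136.161 Y56.600 F2277
G1 X38.141 Y26.574 F2277
G1 X143.666 Y21.106 F2277
G1 X51.867 Y51.793 F2277
M5
G00 X0.000 Y0.000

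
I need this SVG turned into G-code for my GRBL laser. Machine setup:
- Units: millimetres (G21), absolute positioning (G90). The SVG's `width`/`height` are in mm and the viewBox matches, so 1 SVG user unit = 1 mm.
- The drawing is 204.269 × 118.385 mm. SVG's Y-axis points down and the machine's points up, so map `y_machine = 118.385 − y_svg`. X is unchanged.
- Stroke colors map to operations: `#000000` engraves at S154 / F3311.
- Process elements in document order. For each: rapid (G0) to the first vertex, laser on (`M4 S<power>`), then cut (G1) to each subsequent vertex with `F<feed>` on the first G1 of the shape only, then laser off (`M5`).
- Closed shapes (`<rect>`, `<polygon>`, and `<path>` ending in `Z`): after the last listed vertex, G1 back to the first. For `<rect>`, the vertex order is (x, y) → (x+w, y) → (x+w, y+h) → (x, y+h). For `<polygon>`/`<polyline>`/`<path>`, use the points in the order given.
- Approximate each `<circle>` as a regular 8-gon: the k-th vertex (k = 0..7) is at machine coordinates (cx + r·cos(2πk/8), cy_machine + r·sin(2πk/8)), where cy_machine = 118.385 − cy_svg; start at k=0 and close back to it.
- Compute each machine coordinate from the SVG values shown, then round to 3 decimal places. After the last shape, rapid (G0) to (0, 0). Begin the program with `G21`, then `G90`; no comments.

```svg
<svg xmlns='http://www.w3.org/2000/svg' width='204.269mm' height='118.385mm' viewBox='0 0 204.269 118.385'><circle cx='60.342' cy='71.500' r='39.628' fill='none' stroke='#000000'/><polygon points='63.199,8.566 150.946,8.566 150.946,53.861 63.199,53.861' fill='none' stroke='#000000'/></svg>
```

G21
G90
G0 X99.970 Y46.885
M4 S154
G1 X88.363 Y74.906 F3311
G1 X60.342 Y86.513
G1 X32.321 Y74.906
G1 X20.714 Y46.885
G1 X32.321 Y18.864
G1 X60.342 Y7.257
G1 X88.363 Y18.864
G1 X99.970 Y46.885
M5
G0 X63.199 Y109.819
M4 S154
G1 X150.946 Y109.819 F3311
G1 X150.946 Y64.524
G1 X63.199 Y64.524
G1 X63.199 Y109.819
M5
G0 X0.000 Y0.000

viewBox `0 0 204.269 118.385` with mm width/height → 1 unit = 1 mm. Flip: y_m = 118.385 − y_svg.

**Shape 1** — `<circle>` circle, stroke `#000000` → engrave (S154, F3311). Machine vertices: (99.970,46.885) → (88.363,74.906) → (60.342,86.513) → (32.321,74.906) → (20.714,46.885) → (32.321,18.864) → (60.342,7.257) → (88.363,18.864) → (99.970,46.885). Closed: final G1 returns to the first vertex.

**Shape 2** — `<polygon>` rectangle, stroke `#000000` → engrave (S154, F3311). Machine vertices: (63.199,109.819) → (150.946,109.819) → (150.946,64.524) → (63.199,64.524) → (63.199,109.819). Closed: final G1 returns to the first vertex.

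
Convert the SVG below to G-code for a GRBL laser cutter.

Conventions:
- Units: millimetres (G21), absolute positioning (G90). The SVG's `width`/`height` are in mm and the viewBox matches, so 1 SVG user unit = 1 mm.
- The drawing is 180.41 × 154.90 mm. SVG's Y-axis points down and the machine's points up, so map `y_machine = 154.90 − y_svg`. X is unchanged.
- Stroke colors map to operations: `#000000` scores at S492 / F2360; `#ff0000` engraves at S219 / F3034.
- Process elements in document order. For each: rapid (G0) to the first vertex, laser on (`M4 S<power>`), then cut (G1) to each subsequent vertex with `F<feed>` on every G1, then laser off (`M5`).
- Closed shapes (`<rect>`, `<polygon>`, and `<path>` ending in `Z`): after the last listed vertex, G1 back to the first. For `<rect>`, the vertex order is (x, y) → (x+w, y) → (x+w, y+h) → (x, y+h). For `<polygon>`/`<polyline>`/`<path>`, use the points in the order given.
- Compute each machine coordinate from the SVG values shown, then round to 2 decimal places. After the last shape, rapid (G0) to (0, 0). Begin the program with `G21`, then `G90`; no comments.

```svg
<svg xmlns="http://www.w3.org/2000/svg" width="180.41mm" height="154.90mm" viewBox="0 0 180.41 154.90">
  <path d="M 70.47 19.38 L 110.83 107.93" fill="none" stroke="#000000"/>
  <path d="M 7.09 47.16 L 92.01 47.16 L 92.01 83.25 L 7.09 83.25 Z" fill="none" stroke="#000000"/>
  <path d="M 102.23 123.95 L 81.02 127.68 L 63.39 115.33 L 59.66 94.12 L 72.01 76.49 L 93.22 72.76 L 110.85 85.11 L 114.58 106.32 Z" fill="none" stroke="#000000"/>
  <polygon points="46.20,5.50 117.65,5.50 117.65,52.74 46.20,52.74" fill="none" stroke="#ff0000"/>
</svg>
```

1 u = 1 mm; y_m = 154.90 − y.

[1] `<path>` line segment, #000000→score S492 F2360: (70.47,135.52) → (110.83,46.97)

[2] `<path>` rectangle, #000000→score S492 F2360: (7.09,107.74) → (92.01,107.74) → (92.01,71.65) → (7.09,71.65) → (7.09,107.74) (closed)

[3] `<path>` regular polygon, #000000→score S492 F2360: (102.23,30.95) → (81.02,27.22) → (63.39,39.57) → (59.66,60.78) → (72.01,78.41) → (93.22,82.14) → (110.85,69.79) → (114.58,48.58) → (102.23,30.95) (closed)

[4] `<polygon>` rectangle, #ff0000→engrave S219 F3034: (46.20,149.40) → (117.65,149.40) → (117.65,102.16) → (46.20,102.16) → (46.20,149.40) (closed)

G21
G90
G0 X70.47 Y135.52
M4 S492
G1 X110.83 Y46.97 F2360
M5
G0 X7.09 Y107.74
M4 S492
G1 X92.01 Y107.74 F2360
G1 X92.01 Y71.65 F2360
G1 X7.09 Y71.65 F2360
G1 X7.09 Y107.74 F2360
M5
G0 X102.23 Y30.95
M4 S492
G1 X81.02 Y27.22 F2360
G1 X63.39 Y39.57 F2360
G1 X59.66 Y60.78 F2360
G1 X72.01 Y78.41 F2360
G1 X93.22 Y82.14 F2360
G1 X110.85 Y69.79 F2360
G1 X114.58 Y48.58 F2360
G1 X102.23 Y30.95 F2360
M5
G0 X46.20 Y149.40
M4 S219
G1 X117.65 Y149.40 F3034
G1 X117.65 Y102.16 F3034
G1 X46.20 Y102.16 F3034
G1 X46.20 Y149.40 F3034
M5
G0 X0.00 Y0.00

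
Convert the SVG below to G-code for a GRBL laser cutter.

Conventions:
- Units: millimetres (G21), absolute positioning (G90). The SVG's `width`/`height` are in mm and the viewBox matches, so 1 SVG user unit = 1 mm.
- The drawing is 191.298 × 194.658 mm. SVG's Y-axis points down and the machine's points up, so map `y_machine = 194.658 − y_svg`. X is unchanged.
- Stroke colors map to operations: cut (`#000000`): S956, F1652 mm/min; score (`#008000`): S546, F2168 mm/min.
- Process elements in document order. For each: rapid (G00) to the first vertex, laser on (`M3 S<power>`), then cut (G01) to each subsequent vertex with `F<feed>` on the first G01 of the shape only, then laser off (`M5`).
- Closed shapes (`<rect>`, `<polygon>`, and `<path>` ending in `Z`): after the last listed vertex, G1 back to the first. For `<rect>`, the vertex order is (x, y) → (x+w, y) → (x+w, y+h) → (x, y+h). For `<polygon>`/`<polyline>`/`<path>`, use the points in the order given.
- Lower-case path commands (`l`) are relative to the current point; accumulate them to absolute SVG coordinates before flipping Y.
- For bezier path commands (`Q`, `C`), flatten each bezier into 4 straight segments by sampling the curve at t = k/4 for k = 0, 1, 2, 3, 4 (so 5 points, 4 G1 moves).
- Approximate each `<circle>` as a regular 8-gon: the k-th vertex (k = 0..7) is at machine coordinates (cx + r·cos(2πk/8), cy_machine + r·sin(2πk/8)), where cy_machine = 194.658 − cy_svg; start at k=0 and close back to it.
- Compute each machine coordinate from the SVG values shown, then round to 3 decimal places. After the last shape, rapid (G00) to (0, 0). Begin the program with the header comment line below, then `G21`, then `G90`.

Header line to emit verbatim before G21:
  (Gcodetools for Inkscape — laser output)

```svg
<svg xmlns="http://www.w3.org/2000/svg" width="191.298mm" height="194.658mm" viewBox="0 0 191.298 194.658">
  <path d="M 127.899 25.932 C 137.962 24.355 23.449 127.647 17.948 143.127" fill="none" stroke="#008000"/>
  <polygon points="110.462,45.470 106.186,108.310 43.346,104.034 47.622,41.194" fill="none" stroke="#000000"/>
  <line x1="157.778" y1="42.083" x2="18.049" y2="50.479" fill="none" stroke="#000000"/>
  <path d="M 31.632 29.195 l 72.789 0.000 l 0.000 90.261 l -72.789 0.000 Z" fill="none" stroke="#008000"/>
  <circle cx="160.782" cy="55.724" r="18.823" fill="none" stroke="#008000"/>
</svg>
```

(Gcodetools for Inkscape — laser output)
G21
G90
G00 X127.899 Y168.726
M3 S546
G01 X115.738 Y153.256 F2168
G01 X78.760 Y116.525
G01 X38.864 Y76.595
G01 X17.948 Y51.531
M5
G00 X110.462 Y149.188
M3 S956
G01 X106.186 Y86.348 F1652
G01 X43.346 Y90.624
G01 X47.622 Y153.464
G01 X110.462 Y149.188
M5
G00 X157.778 Y152.575
M3 S956
G01 X18.049 Y144.179 F1652
M5
G00 X31.632 Y165.463
M3 S546
G01 X104.421 Y165.463 F2168
G01 X104.421 Y75.202
G01 X31.632 Y75.202
G01 X31.632 Y165.463
M5
G00 X179.605 Y138.934
M3 S546
G01 X174.092 Y152.244 F2168
G01 X160.782 Y157.757
G01 X147.472 Y152.244
G01 X141.959 Y138.934
G01 X147.472 Y125.624
G01 X160.782 Y120.111
G01 X174.092 Y125.624
G01 X179.605 Y138.934
M5
G00 X0.000 Y0.000

viewBox `0 0 191.298 194.658` with mm width/height → 1 unit = 1 mm. Flip: y_m = 194.658 − y_svg.

**Shape 1** — `<path>` cubic bezier, stroke `#008000` → score (S546, F2168). Control points (SVG): P0=(127.899,25.932), P1=(137.962,24.355), P2=(23.449,127.647), P3=(17.948,143.127); sampled at t=k/4. Machine vertices: (127.899,168.726) → (115.738,153.256) → (78.760,116.525) → (38.864,76.595) → (17.948,51.531). Open path.

**Shape 2** — `<polygon>` regular polygon, stroke `#000000` → cut (S956, F1652). Machine vertices: (110.462,149.188) → (106.186,86.348) → (43.346,90.624) → (47.622,153.464) → (110.462,149.188). Closed: final G1 returns to the first vertex.

**Shape 3** — `<line>` line segment, stroke `#000000` → cut (S956, F1652). Machine vertices: (157.778,152.575) → (18.049,144.179). Open path.

**Shape 4** — `<path>` rectangle, stroke `#008000` → score (S546, F2168). Machine vertices: (31.632,165.463) → (104.421,165.463) → (104.421,75.202) → (31.632,75.202) → (31.632,165.463). Closed: final G1 returns to the first vertex.

**Shape 5** — `<circle>` circle, stroke `#008000` → score (S546, F2168). Machine vertices: (179.605,138.934) → (174.092,152.244) → (160.782,157.757) → (147.472,152.244) → (141.959,138.934) → (147.472,125.624) → (160.782,120.111) → (174.092,125.624) → (179.605,138.934). Closed: final G1 returns to the first vertex.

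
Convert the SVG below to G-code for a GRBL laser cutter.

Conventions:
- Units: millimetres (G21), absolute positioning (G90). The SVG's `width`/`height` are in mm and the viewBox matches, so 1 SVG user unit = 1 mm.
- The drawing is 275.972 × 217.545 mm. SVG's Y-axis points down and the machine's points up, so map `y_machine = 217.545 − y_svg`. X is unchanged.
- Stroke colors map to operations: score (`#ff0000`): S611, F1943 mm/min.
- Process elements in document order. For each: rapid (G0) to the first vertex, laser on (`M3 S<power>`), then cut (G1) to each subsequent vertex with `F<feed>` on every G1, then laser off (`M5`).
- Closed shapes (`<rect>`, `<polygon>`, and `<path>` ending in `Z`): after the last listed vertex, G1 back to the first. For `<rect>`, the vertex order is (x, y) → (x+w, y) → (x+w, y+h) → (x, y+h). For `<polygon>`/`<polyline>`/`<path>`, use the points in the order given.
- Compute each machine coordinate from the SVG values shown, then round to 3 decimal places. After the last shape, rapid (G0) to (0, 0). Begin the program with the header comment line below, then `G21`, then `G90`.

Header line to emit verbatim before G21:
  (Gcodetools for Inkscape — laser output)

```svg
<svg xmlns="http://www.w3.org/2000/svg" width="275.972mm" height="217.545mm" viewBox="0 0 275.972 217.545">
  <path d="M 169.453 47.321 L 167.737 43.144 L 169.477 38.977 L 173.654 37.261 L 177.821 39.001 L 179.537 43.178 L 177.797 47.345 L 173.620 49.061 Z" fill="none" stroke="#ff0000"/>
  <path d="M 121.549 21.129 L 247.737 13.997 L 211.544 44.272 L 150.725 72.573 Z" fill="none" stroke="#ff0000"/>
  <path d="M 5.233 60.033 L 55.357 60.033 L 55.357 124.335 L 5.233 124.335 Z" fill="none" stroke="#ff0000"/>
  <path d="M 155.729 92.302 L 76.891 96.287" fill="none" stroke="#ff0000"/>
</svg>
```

Since the viewBox matches the mm dimensions, user units are millimetres directly. The only transform is the Y-flip y_m = 217.545 − y_svg.

Shape 1 is a regular polygon drawn with `<path>`. Its stroke #ff0000 means score at S611, F1943. After flipping Y the toolpath is (169.453,170.224) → (167.737,174.401) → (169.477,178.568) → (173.654,180.284) → (177.821,178.544) → (179.537,174.367) → (177.797,170.200) → (173.620,168.484) → (169.453,170.224), returning to the start.

Shape 2 is a closed polygon drawn with `<path>`. Its stroke #ff0000 means score at S611, F1943. After flipping Y the toolpath is (121.549,196.416) → (247.737,203.548) → (211.544,173.273) → (150.725,144.972) → (121.549,196.416), returning to the start.

Shape 3 is a rectangle drawn with `<path>`. Its stroke #ff0000 means score at S611, F1943. After flipping Y the toolpath is (5.233,157.512) → (55.357,157.512) → (55.357,93.210) → (5.233,93.210) → (5.233,157.512), returning to the start.

Shape 4 is a line segment drawn with `<path>`. Its stroke #ff0000 means score at S611, F1943. After flipping Y the toolpath is (155.729,125.243) → (76.891,121.258).

(Gcodetools for Inkscape — laser output)
G21
G90
G0 X169.453 Y170.224
M3 S611
G1 X167.737 Y174.401 F1943
G1 X169.477 Y178.568 F1943
G1 X173.654 Y180.284 F1943
G1 X177.821 Y178.544 F1943
G1 X179.537 Y174.367 F1943
G1 X177.797 Y170.200 F1943
G1 X173.620 Y168.484 F1943
G1 X169.453 Y170.224 F1943
M5
G0 X121.549 Y196.416
M3 S611
G1 X247.737 Y203.548 F1943
G1 X211.544 Y173.273 F1943
G1 X150.725 Y144.972 F1943
G1 X121.549 Y196.416 F1943
M5
G0 X5.233 Y157.512
M3 S611
G1 X55.357 Y157.512 F1943
G1 X55.357 Y93.210 F1943
G1 X5.233 Y93.210 F1943
G1 X5.233 Y157.512 F1943
M5
G0 X155.729 Y125.243
M3 S611
G1 X76.891 Y121.258 F1943
M5
G0 X0.000 Y0.000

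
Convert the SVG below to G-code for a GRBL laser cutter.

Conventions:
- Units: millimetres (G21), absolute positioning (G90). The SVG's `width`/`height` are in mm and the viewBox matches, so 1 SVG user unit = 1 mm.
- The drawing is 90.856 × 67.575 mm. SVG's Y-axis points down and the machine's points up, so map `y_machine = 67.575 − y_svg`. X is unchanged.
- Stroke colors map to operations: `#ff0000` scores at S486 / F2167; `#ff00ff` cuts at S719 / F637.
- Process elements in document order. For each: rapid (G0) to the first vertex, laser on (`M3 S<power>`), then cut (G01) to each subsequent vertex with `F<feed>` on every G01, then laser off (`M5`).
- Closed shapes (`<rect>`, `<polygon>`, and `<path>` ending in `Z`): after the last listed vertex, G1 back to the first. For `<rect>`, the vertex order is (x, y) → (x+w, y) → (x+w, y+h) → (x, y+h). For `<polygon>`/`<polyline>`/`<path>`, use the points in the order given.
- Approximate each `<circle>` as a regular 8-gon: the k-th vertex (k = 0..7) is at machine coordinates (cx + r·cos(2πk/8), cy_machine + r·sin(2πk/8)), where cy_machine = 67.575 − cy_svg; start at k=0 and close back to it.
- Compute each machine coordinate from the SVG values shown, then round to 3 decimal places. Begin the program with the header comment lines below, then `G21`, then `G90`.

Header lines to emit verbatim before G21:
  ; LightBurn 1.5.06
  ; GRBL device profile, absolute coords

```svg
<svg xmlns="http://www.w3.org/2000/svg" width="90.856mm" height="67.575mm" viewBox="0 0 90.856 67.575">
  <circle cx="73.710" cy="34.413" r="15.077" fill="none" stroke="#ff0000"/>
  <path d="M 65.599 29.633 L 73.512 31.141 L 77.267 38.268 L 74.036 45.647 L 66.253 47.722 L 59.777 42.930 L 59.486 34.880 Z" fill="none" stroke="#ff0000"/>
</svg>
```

; LightBurn 1.5.06
; GRBL device profile, absolute coords
G21
G90
G0 X88.787 Y33.162
M3 S486
G01 X84.371 Y43.823 F2167
G01 X73.710 Y48.239 F2167
G01 X63.049 Y43.823 F2167
G01 X58.633 Y33.162 F2167
G01 X63.049 Y22.501 F2167
G01 X73.710 Y18.085 F2167
G01 X84.371 Y22.501 F2167
G01 X88.787 Y33.162 F2167
M5
G0 X65.599 Y37.942
M3 S486
G01 X73.512 Y36.434 F2167
G01 X77.267 Y29.307 F2167
G01 X74.036 Y21.928 F2167
G01 X66.253 Y19.853 F2167
G01 X59.777 Y24.645 F2167
G01 X59.486 Y32.695 F2167
G01 X65.599 Y37.942 F2167
M5

Since the viewBox matches the mm dimensions, user units are millimetres directly. The only transform is the Y-flip y_m = 67.575 − y_svg.

Shape 1 is a circle drawn with `<circle>`. Its stroke #ff0000 means score at S486, F2167. After flipping Y the toolpath is (88.787,33.162) → (84.371,43.823) → (73.710,48.239) → (63.049,43.823) → (58.633,33.162) → (63.049,22.501) → (73.710,18.085) → (84.371,22.501) → (88.787,33.162), returning to the start.

Shape 2 is a regular polygon drawn with `<path>`. Its stroke #ff0000 means score at S486, F2167. After flipping Y the toolpath is (65.599,37.942) → (73.512,36.434) → (77.267,29.307) → (74.036,21.928) → (66.253,19.853) → (59.777,24.645) → (59.486,32.695) → (65.599,37.942), returning to the start.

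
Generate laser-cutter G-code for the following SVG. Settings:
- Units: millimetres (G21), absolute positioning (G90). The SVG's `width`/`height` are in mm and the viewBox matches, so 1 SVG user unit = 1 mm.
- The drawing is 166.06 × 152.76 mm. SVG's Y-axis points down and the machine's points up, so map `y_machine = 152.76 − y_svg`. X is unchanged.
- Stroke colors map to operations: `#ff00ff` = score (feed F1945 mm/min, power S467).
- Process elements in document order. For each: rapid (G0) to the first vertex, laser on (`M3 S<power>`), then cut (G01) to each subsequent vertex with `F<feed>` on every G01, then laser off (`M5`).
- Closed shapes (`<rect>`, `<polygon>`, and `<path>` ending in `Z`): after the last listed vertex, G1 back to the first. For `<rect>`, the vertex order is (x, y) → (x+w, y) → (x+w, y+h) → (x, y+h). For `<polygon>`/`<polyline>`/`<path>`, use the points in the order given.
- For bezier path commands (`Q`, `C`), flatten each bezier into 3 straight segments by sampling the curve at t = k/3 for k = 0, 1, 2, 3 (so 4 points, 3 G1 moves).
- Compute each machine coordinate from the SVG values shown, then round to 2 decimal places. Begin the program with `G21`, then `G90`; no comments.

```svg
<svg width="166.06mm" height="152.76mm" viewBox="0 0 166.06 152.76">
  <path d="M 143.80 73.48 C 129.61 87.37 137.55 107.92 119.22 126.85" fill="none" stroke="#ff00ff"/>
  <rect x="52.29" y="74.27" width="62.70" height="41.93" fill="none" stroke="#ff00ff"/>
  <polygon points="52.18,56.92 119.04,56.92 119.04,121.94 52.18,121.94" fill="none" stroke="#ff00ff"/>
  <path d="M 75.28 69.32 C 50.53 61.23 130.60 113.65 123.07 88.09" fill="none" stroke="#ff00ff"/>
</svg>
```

1 u = 1 mm; y_m = 152.76 − y.

[1] `<path>` cubic bezier, #ff00ff→score S467 F1945: (143.80,79.28) → (135.19,63.48) → (130.59,45.07) → (119.22,25.91)

[2] `<rect>` rectangle, #ff00ff→score S467 F1945: (52.29,78.49) → (114.99,78.49) → (114.99,36.56) → (52.29,36.56) → (52.29,78.49) (closed)

[3] `<polygon>` rectangle, #ff00ff→score S467 F1945: (52.18,95.84) → (119.04,95.84) → (119.04,30.82) → (52.18,30.82) → (52.18,95.84) (closed)

[4] `<path>` cubic bezier, #ff00ff→score S467 F1945: (75.28,83.44) → (78.34,76.49) → (108.53,59.97) → (123.07,64.67)

G21
G90
G0 X143.80 Y79.28
M3 S467
G01 X135.19 Y63.48 F1945
G01 X130.59 Y45.07 F1945
G01 X119.22 Y25.91 F1945
M5
G0 X52.29 Y78.49
M3 S467
G01 X114.99 Y78.49 F1945
G01 X114.99 Y36.56 F1945
G01 X52.29 Y36.56 F1945
G01 X52.29 Y78.49 F1945
M5
G0 X52.18 Y95.84
M3 S467
G01 X119.04 Y95.84 F1945
G01 X119.04 Y30.82 F1945
G01 X52.18 Y30.82 F1945
G01 X52.18 Y95.84 F1945
M5
G0 X75.28 Y83.44
M3 S467
G01 X78.34 Y76.49 F1945
G01 X108.53 Y59.97 F1945
G01 X123.07 Y64.67 F1945
M5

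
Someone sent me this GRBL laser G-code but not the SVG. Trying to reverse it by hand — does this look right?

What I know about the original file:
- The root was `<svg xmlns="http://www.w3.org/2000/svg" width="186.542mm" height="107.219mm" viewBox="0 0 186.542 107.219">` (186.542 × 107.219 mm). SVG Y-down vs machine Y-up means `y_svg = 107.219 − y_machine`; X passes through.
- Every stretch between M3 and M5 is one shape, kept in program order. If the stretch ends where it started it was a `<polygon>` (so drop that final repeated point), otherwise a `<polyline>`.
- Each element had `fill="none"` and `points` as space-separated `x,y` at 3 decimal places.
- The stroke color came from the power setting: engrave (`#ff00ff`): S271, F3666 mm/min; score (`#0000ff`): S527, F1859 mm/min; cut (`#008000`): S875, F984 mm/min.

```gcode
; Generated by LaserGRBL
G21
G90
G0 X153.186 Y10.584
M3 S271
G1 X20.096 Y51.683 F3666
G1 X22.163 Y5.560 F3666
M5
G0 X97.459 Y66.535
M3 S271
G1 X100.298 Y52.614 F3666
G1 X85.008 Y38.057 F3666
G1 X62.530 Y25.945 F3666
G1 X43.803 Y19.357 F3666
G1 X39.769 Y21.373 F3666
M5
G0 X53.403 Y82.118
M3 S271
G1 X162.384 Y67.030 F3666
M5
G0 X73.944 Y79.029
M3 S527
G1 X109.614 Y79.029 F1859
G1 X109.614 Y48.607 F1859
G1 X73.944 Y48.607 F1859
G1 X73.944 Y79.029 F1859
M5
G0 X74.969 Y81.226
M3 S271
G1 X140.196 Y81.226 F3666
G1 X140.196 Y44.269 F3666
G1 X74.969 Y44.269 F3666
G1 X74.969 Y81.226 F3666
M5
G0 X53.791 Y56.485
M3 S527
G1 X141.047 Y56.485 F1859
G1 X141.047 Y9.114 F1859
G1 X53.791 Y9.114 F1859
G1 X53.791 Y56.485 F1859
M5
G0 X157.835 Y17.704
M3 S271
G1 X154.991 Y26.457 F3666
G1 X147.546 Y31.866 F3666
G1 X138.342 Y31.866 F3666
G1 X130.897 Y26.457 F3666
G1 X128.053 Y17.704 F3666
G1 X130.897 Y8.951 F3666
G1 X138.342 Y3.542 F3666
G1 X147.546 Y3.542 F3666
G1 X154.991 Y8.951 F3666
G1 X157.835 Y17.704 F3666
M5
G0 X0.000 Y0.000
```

Machine Y-up, SVG Y-down with viewBox height 107.219, so y_svg = 107.219 − y_machine; X carries over.

Run 1: power S271 maps to stroke `#ff00ff` (engrave). The run is open, so emit a `<polyline>` with points (Y-flipped): 153.186,96.635 20.096,55.536 22.163,101.659.

Run 2: the run's S271 means `#ff00ff` (engrave). The run is open, so emit a `<polyline>` with points (Y-flipped): 97.459,40.684 100.298,54.605 85.008,69.162 62.530,81.274 43.803,87.862 39.769,85.846.

Run 3: S271 ⇒ engrave layer `#ff00ff`. The run is open, so emit a `<polyline>` with points (Y-flipped): 53.403,25.101 162.384,40.189.

Run 4: S527 ⇒ score layer `#0000ff`. The run returns to its start, so emit a `<polygon>` with points (Y-flipped): 73.944,28.190 109.614,28.190 109.614,58.612 73.944,58.612.

Run 5: the run's S271 means `#ff00ff` (engrave). The run returns to its start, so emit a `<polygon>` with points (Y-flipped): 74.969,25.993 140.196,25.993 140.196,62.950 74.969,62.950.

Run 6: the run's S527 means `#0000ff` (score). The run returns to its start, so emit a `<polygon>` with points (Y-flipped): 53.791,50.734 141.047,50.734 141.047,98.105 53.791,98.105.

Run 7: the run's S271 means `#ff00ff` (engrave). The run returns to its start, so emit a `<polygon>` with points (Y-flipped): 157.835,89.515 154.991,80.762 147.546,75.353 138.342,75.353 130.897,80.762 128.053,89.515 130.897,98.268 138.342,103.677 147.546,103.677 154.991,98.268.

<svg xmlns="http://www.w3.org/2000/svg" width="186.542mm" height="107.219mm" viewBox="0 0 186.542 107.219">
  <polyline points="153.186,96.635 20.096,55.536 22.163,101.659" fill="none" stroke="#ff00ff"/>
  <polyline points="97.459,40.684 100.298,54.605 85.008,69.162 62.530,81.274 43.803,87.862 39.769,85.846" fill="none" stroke="#ff00ff"/>
  <polyline points="53.403,25.101 162.384,40.189" fill="none" stroke="#ff00ff"/>
  <polygon points="73.944,28.190 109.614,28.190 109.614,58.612 73.944,58.612" fill="none" stroke="#0000ff"/>
  <polygon points="74.969,25.993 140.196,25.993 140.196,62.950 74.969,62.950" fill="none" stroke="#ff00ff"/>
  <polygon points="53.791,50.734 141.047,50.734 141.047,98.105 53.791,98.105" fill="none" stroke="#0000ff"/>
  <polygon points="157.835,89.515 154.991,80.762 147.546,75.353 138.342,75.353 130.897,80.762 128.053,89.515 130.897,98.268 138.342,103.677 147.546,103.677 154.991,98.268" fill="none" stroke="#ff00ff"/>
</svg>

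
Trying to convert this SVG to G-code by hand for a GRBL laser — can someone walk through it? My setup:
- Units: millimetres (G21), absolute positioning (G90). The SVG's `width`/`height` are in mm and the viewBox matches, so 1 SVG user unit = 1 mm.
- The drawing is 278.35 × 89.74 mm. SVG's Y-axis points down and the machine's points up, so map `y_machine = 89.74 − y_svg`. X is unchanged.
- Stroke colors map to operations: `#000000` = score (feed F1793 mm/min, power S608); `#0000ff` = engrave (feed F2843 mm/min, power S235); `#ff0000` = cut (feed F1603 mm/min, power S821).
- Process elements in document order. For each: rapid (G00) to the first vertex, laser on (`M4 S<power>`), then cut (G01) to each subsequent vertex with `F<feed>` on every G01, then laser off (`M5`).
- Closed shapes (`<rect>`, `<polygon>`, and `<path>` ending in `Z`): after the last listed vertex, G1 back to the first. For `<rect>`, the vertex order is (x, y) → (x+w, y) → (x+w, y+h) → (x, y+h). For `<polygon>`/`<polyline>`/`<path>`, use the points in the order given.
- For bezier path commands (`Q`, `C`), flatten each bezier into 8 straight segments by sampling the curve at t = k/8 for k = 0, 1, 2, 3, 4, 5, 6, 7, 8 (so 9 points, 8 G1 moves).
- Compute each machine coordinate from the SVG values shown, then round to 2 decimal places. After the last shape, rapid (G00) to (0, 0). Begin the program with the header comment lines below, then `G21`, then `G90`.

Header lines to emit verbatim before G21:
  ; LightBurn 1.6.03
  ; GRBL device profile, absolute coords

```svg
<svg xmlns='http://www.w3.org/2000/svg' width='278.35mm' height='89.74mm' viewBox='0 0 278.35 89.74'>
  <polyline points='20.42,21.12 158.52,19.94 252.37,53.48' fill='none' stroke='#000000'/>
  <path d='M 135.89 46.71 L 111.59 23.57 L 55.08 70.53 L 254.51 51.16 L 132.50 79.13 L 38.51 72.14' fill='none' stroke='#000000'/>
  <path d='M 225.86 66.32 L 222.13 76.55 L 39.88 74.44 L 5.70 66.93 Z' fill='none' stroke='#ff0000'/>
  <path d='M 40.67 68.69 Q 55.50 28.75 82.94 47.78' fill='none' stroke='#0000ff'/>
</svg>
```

; LightBurn 1.6.03
; GRBL device profile, absolute coords
G21
G90
G00 X20.42 Y68.62
M4 S608
G01 X158.52 Y69.80 F1793
G01 X252.37 Y36.26 F1793
M5
G00 X135.89 Y43.03
M4 S608
G01 X111.59 Y66.17 F1793
G01 X55.08 Y19.21 F1793
G01 X254.51 Y38.58 F1793
G01 X132.50 Y10.61 F1793
G01 X38.51 Y17.60 F1793
M5
G00 X225.86 Y23.42
M4 S821
G01 X222.13 Y13.19 F1603
G01 X39.88 Y15.30 F1603
G01 X5.70 Y22.81 F1603
G01 X225.86 Y23.42 F1603
M5
G00 X40.67 Y21.05
M4 S235
G01 X44.57 Y30.11 F2843
G01 X48.87 Y37.33 F2843
G01 X53.57 Y42.71 F2843
G01 X58.65 Y46.25 F2843
G01 X64.13 Y47.94 F2843
G01 X70.01 Y47.79 F2843
G01 X76.28 Y45.80 F2843
G01 X82.94 Y41.96 F2843
M5
G00 X0.00 Y0.00

viewBox `0 0 278.35 89.74` with mm width/height → 1 unit = 1 mm. Flip: y_m = 89.74 − y_svg.

**Shape 1** — `<polyline>` open polyline, stroke `#000000` → score (S608, F1793). Machine vertices: (20.42,68.62) → (158.52,69.80) → (252.37,36.26). Open path.

**Shape 2** — `<path>` open polyline, stroke `#000000` → score (S608, F1793). Machine vertices: (135.89,43.03) → (111.59,66.17) → (55.08,19.21) → (254.51,38.58) → (132.50,10.61) → (38.51,17.60). Open path.

**Shape 3** — `<path>` closed polygon, stroke `#ff0000` → cut (S821, F1603). Machine vertices: (225.86,23.42) → (222.13,13.19) → (39.88,15.30) → (5.70,22.81) → (225.86,23.42). Closed: final G1 returns to the first vertex.

**Shape 4** — `<path>` quadratic bezier, stroke `#0000ff` → engrave (S235, F2843). Control points (SVG): P0=(40.67,68.69), P1=(55.50,28.75), P2=(82.94,47.78); sampled at t=k/8. Machine vertices: (40.67,21.05) → (44.57,30.11) → (48.87,37.33) → (53.57,42.71) → (58.65,46.25) → (64.13,47.94) → (70.01,47.79) → (76.28,45.80) → (82.94,41.96). Open path.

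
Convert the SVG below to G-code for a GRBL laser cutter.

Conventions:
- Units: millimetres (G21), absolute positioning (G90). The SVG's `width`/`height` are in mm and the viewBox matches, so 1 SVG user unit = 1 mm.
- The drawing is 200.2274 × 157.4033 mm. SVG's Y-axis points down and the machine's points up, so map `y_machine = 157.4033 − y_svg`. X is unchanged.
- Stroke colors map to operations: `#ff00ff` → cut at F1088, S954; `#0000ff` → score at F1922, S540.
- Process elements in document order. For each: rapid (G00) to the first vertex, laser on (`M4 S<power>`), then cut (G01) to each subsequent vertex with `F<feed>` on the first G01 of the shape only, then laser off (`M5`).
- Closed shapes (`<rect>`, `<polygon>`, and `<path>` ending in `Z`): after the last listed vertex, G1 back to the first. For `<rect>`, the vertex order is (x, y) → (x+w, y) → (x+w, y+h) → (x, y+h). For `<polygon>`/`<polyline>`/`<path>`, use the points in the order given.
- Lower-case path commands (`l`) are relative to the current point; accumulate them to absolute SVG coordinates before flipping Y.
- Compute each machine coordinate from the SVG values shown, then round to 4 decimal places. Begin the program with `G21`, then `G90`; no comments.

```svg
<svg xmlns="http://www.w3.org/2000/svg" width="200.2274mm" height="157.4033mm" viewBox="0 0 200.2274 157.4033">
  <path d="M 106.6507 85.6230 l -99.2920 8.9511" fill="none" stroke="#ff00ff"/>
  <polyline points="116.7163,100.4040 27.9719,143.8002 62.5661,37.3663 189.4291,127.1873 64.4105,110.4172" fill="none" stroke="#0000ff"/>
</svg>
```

G21
G90
G00 X106.6507 Y71.7803
M4 S954
G01 X7.3587 Y62.8292 F1088
M5
G00 X116.7163 Y56.9993
M4 S540
G01 X27.9719 Y13.6031 F1922
G01 X62.5661 Y120.0370
G01 X189.4291 Y30.2160
G01 X64.4105 Y46.9861
M5

viewBox `0 0 200.2274 157.4033` with mm width/height → 1 unit = 1 mm. Flip: y_m = 157.4033 − y_svg.

**Shape 1** — `<path>` line segment, stroke `#ff00ff` → cut (S954, F1088). Machine vertices: (106.6507,71.7803) → (7.3587,62.8292). Open path.

**Shape 2** — `<polyline>` open polyline, stroke `#0000ff` → score (S540, F1922). Machine vertices: (116.7163,56.9993) → (27.9719,13.6031) → (62.5661,120.0370) → (189.4291,30.2160) → (64.4105,46.9861). Open path.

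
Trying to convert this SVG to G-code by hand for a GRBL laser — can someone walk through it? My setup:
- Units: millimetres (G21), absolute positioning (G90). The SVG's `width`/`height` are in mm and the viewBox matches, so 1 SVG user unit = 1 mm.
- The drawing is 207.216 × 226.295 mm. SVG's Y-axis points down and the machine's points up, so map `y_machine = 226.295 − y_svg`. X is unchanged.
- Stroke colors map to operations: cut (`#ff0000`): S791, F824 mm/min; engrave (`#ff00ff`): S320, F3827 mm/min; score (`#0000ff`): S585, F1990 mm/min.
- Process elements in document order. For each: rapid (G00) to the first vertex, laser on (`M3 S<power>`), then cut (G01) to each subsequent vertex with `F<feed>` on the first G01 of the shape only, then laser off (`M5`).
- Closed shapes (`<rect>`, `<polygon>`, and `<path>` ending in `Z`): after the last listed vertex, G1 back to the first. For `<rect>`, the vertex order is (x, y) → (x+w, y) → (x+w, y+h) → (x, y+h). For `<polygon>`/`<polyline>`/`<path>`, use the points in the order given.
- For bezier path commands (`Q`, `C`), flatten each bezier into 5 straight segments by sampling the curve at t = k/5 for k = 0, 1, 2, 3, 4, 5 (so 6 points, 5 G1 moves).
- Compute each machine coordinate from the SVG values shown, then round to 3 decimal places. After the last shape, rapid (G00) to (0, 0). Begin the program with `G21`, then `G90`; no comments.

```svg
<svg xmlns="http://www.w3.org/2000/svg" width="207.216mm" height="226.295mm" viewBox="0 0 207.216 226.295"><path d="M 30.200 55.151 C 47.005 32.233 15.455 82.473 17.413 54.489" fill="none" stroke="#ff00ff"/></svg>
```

G21
G90
G00 X30.200 Y171.144
M3 S320
G01 X35.135 Y177.327 F3827
G01 X32.395 Y173.218
G01 X25.908 Y166.084
G01 X19.604 Y163.191
G01 X17.413 Y171.806
M5
G00 X0.000 Y0.000

1 u = 1 mm; y_m = 226.295 − y.

[1] `<path>` cubic bezier, #ff00ff→engrave S320 F3827: (30.200,171.144) → (35.135,177.327) → (32.395,173.218) → (25.908,166.084) → (19.604,163.191) → (17.413,171.806)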